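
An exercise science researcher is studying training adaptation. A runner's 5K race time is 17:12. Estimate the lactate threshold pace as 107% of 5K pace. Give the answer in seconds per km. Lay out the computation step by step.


Total race time = 17*60 + 12 = 1032 seconds
5K pace = 1032 / 5 = 206.4 sec/km
LT pace = 206.4 * 1.07 = 220.85 sec/km

220.85 s/km


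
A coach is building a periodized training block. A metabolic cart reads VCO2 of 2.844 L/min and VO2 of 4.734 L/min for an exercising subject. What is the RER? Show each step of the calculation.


RER = VCO2 / VO2 = 2.844 / 4.734 = 0.6008

0.6008


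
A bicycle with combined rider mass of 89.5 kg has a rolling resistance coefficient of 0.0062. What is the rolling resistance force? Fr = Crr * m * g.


Fr = 0.0062 * 89.5 * 9.81
= 0.5549 * 9.81
= 5.444 N

5.444 N


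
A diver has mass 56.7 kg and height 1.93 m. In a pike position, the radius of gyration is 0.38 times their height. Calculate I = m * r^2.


r = 0.38 * 1.93 = 0.7334 m
I = m * r^2 = 56.7 * 0.537876 = 30.498 kg*m^2

30.498 kg*m^2


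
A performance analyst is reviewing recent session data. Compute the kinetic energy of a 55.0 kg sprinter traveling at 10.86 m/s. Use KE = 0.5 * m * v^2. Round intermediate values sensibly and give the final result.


Velocity squared = 117.9396
KE = 0.5 * 55.0 * 117.9396 = 3243.34 J

3243.34 J


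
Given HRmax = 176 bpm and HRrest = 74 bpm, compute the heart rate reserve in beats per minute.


Heart rate reserve = maximum HR minus resting HR
HRR = 176 - 74 = 102 bpm

102 bpm


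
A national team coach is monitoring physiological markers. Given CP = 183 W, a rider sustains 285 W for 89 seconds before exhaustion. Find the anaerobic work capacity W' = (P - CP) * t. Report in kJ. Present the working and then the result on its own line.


Excess power = 285 - 183 = 102 W
Work above CP = 102 * 89 = 9078 J
W' = 9.078 kJ

9.078 kJ


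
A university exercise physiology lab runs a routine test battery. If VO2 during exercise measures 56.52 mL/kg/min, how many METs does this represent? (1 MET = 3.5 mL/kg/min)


METs = VO2 / 3.5 = 56.52 / 3.5 = 16.15

16.15 METs


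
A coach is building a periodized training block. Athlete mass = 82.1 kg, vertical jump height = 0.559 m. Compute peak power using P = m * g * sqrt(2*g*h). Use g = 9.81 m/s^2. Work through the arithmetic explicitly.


sqrt(2 * 9.81 * 0.559) = sqrt(10.96758) = 3.311734 m/s
P = 82.1 * 9.81 * 3.311734
= 2667.27 W

2667.27 W


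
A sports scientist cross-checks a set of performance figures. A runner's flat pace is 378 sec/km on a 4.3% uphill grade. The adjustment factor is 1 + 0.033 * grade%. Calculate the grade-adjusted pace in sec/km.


Factor = 1 + 0.033 * 4.3 = 1.1419
Adjusted pace = 378 * 1.1419
= 431.64 sec/km

431.64 s/km


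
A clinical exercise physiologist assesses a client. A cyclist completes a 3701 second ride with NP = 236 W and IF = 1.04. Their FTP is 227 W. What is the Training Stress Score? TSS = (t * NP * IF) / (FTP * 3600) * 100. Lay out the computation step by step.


t * NP * IF = 3701 * 236 * 1.04 = 908373.44
FTP * 3600 = 817200
TSS = (908373.44 / 817200) * 100 = 111.16

111.16 TSS


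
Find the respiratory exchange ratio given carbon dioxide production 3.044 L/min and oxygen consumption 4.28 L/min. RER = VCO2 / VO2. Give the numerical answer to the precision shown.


VCO2 = 3.044 L/min
VO2 = 4.28 L/min
RER = 3.044 / 4.28 = 0.7112

0.7112


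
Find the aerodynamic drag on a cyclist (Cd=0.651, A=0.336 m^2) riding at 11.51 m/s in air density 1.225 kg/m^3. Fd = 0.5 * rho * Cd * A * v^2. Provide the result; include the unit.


Fd = 0.5 * 1.225 * 0.651 * 0.336 * 11.51^2
= 0.5 * 1.225 * 0.651 * 0.336 * 132.4801
= 17.749 N

17.749 N


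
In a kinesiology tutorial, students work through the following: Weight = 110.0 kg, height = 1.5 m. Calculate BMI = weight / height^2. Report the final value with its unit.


height^2 = 1.5^2 = 2.25
BMI = 110.0 / 2.25 = 48.89 kg/m^2

48.89 kg/m^2


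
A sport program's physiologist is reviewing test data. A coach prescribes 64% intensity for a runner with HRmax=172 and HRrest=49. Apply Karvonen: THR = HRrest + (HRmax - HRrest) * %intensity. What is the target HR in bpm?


Heart rate reserve = 172 - 49 = 123
Intensity fraction = 64 / 100 = 0.64
THR = 49 + 123 * 0.64 = 127.72 bpm

127.72 bpm


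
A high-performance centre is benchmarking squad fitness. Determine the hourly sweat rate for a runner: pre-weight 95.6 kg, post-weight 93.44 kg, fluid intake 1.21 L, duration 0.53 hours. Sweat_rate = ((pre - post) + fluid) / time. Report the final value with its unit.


Mass lost = 95.6 - 93.44 = 2.16 kg
Add fluid consumed: 2.16 + 1.21 = 3.37 L total sweat
Sweat rate = 3.37 / 0.53 = 6.358 L/h

6.358 L/h


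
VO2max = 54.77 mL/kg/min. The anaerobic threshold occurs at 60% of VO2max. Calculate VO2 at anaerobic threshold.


AT fraction = 60 / 100 = 0.6
AT VO2 = 54.77 * 0.6
= 32.86 mL/kg/min

32.86 mL/kg/min


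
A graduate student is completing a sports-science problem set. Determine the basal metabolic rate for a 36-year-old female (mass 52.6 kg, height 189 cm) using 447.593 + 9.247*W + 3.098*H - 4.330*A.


BMR = 447.593 + 9.247*52.6 + 3.098*189 - 4.330*36
= 1363.63 kcal/day

1363.63 kcal/day


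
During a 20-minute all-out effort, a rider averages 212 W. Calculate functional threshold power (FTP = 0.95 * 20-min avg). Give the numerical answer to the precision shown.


FTP = 0.95 * 212
= 201.4 W

201.4 W


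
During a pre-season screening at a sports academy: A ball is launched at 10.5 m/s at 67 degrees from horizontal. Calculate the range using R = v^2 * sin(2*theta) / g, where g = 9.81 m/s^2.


sin(2 * 67) = sin(134) = 0.71934
v^2 = 10.5^2 = 110.25
R = 110.25 * 0.71934 / 9.81
= 8.084 m

8.084 m


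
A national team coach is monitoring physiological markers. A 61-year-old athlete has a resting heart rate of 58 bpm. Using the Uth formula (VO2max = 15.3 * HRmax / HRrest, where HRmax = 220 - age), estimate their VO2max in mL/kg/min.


HRmax = 220 - 61 = 159 bpm
Ratio = HRmax / HRrest = 159 / 58 = 2.7414
VO2max = 15.3 * 2.7414 = 41.94 mL/kg/min

41.94 mL/kg/min


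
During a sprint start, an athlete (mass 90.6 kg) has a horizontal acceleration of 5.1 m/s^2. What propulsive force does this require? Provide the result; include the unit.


Propulsive force = mass * acceleration
= 90.6 kg * 5.1 m/s^2
= 462.06 N

462.06 N


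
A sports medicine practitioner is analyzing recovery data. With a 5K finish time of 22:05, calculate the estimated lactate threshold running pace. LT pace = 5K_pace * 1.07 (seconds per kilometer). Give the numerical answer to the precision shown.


Race duration = 1325 s for 5 km
Average pace = 1325 / 5 = 265.0 s/km
LT pace = 265.0 * 1.07
= 283.55 s/km

283.55 s/km


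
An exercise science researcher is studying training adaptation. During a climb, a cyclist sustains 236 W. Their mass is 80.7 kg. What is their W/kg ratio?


Power-to-weight = 236 W / 80.7 kg
= 2.924 W/kg

2.924 W/kg


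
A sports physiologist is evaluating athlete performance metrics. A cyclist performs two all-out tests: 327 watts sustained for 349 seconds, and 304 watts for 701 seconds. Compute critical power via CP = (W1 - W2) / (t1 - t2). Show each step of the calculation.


W1 = P1 * t1 = 327 * 349 = 114123 J
W2 = P2 * t2 = 304 * 701 = 213104 J
CP = (114123 - 213104) / (349 - 701)
= 281.2 W

281.2 W


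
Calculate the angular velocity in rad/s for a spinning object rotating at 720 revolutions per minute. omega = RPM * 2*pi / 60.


omega = RPM * 2*pi / 60
= 720 * 6.28318531 / 60
= 75.398 rad/s

75.398 rad/s


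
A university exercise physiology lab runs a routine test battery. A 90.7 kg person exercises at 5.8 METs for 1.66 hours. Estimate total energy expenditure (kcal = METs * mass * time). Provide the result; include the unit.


Energy = METs * mass(kg) * time(h)
= 5.8 * 90.7 * 1.66
= 873.26 kcal

873.26 kcal


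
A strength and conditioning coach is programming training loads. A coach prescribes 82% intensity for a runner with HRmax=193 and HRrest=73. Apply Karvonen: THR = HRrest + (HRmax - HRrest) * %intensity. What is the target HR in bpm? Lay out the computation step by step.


Heart rate reserve = 193 - 73 = 120
Intensity fraction = 82 / 100 = 0.82
THR = 73 + 120 * 0.82 = 171.4 bpm

171.4 bpm


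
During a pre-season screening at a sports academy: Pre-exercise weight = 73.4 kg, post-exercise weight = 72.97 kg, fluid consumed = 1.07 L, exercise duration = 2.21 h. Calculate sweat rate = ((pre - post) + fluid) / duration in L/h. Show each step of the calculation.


Weight loss = 73.4 - 72.97 = 0.43 kg (approx L)
Total sweat = 0.43 + 1.07 = 1.5 L
Sweat rate = 1.5 / 2.21 = 0.679 L/h

0.679 L/h


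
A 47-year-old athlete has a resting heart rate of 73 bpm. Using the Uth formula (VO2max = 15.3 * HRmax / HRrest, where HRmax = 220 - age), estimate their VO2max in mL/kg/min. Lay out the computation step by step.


HRmax = 220 - 47 = 173 bpm
Ratio = HRmax / HRrest = 173 / 73 = 2.3699
VO2max = 15.3 * 2.3699 = 36.26 mL/kg/min

36.26 mL/kg/min


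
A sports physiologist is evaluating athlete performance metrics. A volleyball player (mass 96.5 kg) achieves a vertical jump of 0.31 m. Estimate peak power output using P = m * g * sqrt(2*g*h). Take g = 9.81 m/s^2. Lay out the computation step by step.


2 * g * h = 2 * 9.81 * 0.31 = 6.0822
sqrt(6.0822) = 2.466212 m/s
P = 96.5 * 9.81 * 2.466212 = 2334.68 W

2334.68 W


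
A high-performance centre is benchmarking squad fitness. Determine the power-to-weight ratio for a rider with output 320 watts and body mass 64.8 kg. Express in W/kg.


P/W = 320 / 64.8 = 4.938 W/kg

4.938 W/kg


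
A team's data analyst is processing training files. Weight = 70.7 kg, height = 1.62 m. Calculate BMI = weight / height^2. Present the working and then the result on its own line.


height^2 = 1.62^2 = 2.6244
BMI = 70.7 / 2.6244 = 26.94 kg/m^2

26.94 kg/m^2


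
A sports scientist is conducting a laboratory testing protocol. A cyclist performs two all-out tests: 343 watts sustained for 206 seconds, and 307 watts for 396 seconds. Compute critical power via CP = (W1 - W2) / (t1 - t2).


W1 = P1 * t1 = 343 * 206 = 70658 J
W2 = P2 * t2 = 307 * 396 = 121572 J
CP = (70658 - 121572) / (206 - 396)
= 267.97 W

267.97 W


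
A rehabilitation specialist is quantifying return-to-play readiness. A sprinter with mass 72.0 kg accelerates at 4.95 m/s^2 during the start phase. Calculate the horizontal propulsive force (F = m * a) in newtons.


F = m * a
= 72.0 * 4.95
= 356.4 N

356.4 N


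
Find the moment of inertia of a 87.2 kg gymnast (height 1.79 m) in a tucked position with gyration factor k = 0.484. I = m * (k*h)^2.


Radius of gyration = 0.484 * 1.79 = 0.86636 m
I = 87.2 * 0.86636^2
= 87.2 * 0.75058
= 65.451 kg*m^2

65.451 kg*m^2


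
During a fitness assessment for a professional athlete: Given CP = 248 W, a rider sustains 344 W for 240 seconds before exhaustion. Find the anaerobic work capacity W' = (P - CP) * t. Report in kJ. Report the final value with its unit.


Excess power = 344 - 248 = 96 W
Work above CP = 96 * 240 = 23040 J
W' = 23.04 kJ

23.04 kJ


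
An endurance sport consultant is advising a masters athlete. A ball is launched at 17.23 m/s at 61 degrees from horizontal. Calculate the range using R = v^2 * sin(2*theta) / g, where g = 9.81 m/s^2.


sin(2 * 61) = sin(122) = 0.848048
v^2 = 17.23^2 = 296.8729
R = 296.8729 * 0.848048 / 9.81
= 25.664 m

25.664 m


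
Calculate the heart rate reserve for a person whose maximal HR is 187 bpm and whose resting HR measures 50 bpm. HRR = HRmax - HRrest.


HRmax = 187 bpm
HRrest = 50 bpm
HRR = 187 - 50 = 137 bpm

137 bpm


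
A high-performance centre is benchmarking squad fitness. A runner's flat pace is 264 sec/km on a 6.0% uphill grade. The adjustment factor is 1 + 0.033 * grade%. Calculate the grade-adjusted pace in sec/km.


Factor = 1 + 0.033 * 6.0 = 1.198
Adjusted pace = 264 * 1.198
= 316.27 sec/km

316.27 s/km


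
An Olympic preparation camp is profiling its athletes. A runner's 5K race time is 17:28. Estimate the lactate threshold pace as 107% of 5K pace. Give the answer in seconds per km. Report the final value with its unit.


Total race time = 17*60 + 28 = 1048 seconds
5K pace = 1048 / 5 = 209.6 sec/km
LT pace = 209.6 * 1.07 = 224.27 sec/km

224.27 s/km


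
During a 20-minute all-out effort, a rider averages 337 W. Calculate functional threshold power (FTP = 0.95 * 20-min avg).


FTP = 0.95 * 337
= 320.15 W

320.15 W


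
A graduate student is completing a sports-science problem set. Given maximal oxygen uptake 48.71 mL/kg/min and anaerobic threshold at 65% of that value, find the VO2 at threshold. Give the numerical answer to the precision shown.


Percentage as decimal = 0.65
VO2 at AT = 48.71 * 0.65 = 31.66 mL/kg/min

31.66 mL/kg/min


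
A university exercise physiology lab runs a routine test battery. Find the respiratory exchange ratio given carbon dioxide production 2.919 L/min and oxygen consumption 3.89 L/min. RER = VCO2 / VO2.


VCO2 = 2.919 L/min
VO2 = 3.89 L/min
RER = 2.919 / 3.89 = 0.7504

0.7504


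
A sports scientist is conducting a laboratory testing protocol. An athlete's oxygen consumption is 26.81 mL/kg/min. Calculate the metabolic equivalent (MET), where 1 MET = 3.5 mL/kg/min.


MET = VO2 / 3.5
= 26.81 / 3.5
= 7.66 METs

7.66 METs


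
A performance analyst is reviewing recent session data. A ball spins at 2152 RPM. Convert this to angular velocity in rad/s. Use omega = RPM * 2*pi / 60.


omega = 2152 * 2 * pi / 60
= 2152 * 6.28318531 / 60
= 13521.415 / 60
= 225.357 rad/s

225.357 rad/s


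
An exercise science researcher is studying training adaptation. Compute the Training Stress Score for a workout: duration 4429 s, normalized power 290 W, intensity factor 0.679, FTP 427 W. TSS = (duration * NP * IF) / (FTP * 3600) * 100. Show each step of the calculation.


Product = 4429 * 290 * 0.679 = 872114.39
Base = 427 * 3600 = 1537200
TSS = 872114.39 / 1537200 * 100 = 56.73

56.73 TSS


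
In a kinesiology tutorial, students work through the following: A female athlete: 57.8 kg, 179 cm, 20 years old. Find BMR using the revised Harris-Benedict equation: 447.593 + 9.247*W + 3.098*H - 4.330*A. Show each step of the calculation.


Intercept = 447.593
Weight contribution = 9.247 * 57.8 = 534.4766
Height contribution = 3.098 * 179 = 554.542
Age contribution = 4.33 * 20 = 86.6
BMR = 447.593 + 534.4766 + 554.542 - 86.6
= 1450.01 kcal/day

1450.01 kcal/day


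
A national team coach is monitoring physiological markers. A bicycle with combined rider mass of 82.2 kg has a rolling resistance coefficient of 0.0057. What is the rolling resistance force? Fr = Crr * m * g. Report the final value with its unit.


Fr = 0.0057 * 82.2 * 9.81
= 0.46854 * 9.81
= 4.596 N

4.596 N


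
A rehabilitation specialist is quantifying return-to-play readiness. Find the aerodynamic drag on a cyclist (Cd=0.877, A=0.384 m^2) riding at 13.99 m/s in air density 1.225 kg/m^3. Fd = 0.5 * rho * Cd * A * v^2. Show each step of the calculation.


Fd = 0.5 * 1.225 * 0.877 * 0.384 * 13.99^2
= 0.5 * 1.225 * 0.877 * 0.384 * 195.7201
= 40.371 N

40.371 N


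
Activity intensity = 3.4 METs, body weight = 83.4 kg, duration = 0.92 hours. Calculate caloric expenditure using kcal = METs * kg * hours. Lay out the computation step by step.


kcal = 3.4 * 83.4 * 0.92
= 283.56 * 0.92
= 260.88 kcal

260.88 kcal


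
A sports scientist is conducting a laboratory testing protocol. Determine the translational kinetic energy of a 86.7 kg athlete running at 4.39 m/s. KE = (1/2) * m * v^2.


KE = 0.5 * m * v^2
= 0.5 * 86.7 * 4.39^2
= 0.5 * 86.7 * 19.2721
= 835.45 J

835.45 J


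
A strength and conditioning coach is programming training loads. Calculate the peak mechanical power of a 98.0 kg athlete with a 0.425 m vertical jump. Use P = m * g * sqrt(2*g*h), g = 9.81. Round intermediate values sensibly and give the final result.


First, sqrt(2gh) = sqrt(2 * 9.81 * 0.425)
= sqrt(8.3385) = 2.887646 m/s
Power = 98.0 * 9.81 * 2.887646 = 2776.13 W

2776.13 W


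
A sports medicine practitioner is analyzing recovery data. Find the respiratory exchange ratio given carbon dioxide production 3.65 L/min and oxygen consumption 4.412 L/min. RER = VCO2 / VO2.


VCO2 = 3.65 L/min
VO2 = 4.412 L/min
RER = 3.65 / 4.412 = 0.8273

0.8273


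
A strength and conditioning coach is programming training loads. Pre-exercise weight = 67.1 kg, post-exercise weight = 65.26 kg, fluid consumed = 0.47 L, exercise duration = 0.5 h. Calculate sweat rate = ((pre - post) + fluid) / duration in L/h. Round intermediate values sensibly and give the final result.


Weight loss = 67.1 - 65.26 = 1.84 kg (approx L)
Total sweat = 1.84 + 0.47 = 2.31 L
Sweat rate = 2.31 / 0.5 = 4.62 L/h

4.62 L/h


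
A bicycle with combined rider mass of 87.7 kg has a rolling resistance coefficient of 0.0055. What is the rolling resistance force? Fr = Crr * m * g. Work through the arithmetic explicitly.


Fr = 0.0055 * 87.7 * 9.81
= 0.48235 * 9.81
= 4.732 N

4.732 N


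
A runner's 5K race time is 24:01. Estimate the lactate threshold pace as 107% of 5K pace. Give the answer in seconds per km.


Total race time = 24*60 + 1 = 1441 seconds
5K pace = 1441 / 5 = 288.2 sec/km
LT pace = 288.2 * 1.07 = 308.37 sec/km

308.37 s/km


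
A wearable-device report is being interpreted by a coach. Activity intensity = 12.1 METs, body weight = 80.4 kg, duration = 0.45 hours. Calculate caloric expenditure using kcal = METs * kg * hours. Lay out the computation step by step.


kcal = 12.1 * 80.4 * 0.45
= 972.84 * 0.45
= 437.78 kcal

437.78 kcal


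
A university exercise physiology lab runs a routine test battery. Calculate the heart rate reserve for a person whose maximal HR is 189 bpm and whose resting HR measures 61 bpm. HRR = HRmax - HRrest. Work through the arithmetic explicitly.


HRmax = 189 bpm
HRrest = 61 bpm
HRR = 189 - 61 = 128 bpm

128 bpm


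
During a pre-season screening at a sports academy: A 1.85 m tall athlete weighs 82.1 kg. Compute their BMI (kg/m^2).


height^2 = 3.4225 m^2
BMI = 82.1 / 3.4225 = 23.99 kg/m^2

23.99 kg/m^2


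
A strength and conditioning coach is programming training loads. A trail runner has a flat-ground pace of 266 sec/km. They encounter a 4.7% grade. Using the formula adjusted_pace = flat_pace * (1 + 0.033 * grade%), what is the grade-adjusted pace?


Grade factor = 1 + 0.033 * 4.7 = 1.1551
Adjusted = 266 * 1.1551 = 307.26 sec/km

307.26 s/km


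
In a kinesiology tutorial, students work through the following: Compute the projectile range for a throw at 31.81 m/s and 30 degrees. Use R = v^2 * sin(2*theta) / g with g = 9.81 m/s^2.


Two times the angle = 60 degrees
sin(60) = 0.866025
R = 1011.8761 * 0.866025 / 9.81 = 89.328 m

89.328 m


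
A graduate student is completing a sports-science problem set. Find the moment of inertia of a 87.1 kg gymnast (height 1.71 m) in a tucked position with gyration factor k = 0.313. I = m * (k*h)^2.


Radius of gyration = 0.313 * 1.71 = 0.53523 m
I = 87.1 * 0.53523^2
= 87.1 * 0.286471
= 24.952 kg*m^2

24.952 kg*m^2


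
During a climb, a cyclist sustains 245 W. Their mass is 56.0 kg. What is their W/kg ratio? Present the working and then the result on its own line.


Power-to-weight = 245 W / 56.0 kg
= 4.375 W/kg

4.375 W/kg


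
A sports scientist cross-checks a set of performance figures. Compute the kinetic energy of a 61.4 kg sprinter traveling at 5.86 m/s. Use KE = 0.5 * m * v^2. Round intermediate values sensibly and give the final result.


Velocity squared = 34.3396
KE = 0.5 * 61.4 * 34.3396 = 1054.23 J

1054.23 J


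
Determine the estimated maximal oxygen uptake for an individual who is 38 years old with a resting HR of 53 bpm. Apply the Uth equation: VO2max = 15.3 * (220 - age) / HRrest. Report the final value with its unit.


HRmax = 220 - 38 = 182
VO2max = 15.3 * (182 / 53)
= 15.3 * 3.434
= 52.54 mL/kg/min

52.54 mL/kg/min


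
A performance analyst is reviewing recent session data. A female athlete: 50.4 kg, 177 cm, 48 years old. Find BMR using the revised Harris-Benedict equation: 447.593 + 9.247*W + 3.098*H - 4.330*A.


Intercept = 447.593
Weight contribution = 9.247 * 50.4 = 466.0488
Height contribution = 3.098 * 177 = 548.346
Age contribution = 4.33 * 48 = 207.84
BMR = 447.593 + 466.0488 + 548.346 - 207.84
= 1254.15 kcal/day

1254.15 kcal/day


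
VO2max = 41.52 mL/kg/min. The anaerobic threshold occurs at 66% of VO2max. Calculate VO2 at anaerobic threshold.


AT fraction = 66 / 100 = 0.66
AT VO2 = 41.52 * 0.66
= 27.4 mL/kg/min

27.4 mL/kg/min


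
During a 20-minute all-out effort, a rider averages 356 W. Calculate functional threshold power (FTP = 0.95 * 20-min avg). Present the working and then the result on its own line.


FTP = 0.95 * 356
= 338.2 W

338.2 W


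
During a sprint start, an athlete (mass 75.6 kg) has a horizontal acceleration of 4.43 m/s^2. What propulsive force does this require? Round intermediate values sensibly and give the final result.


Propulsive force = mass * acceleration
= 75.6 kg * 4.43 m/s^2
= 334.91 N

334.91 N


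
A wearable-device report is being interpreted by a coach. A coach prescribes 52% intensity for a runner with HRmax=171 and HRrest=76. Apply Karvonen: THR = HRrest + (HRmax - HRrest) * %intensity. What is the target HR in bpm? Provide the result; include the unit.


Heart rate reserve = 171 - 76 = 95
Intensity fraction = 52 / 100 = 0.52
THR = 76 + 95 * 0.52 = 125.4 bpm

125.4 bpm


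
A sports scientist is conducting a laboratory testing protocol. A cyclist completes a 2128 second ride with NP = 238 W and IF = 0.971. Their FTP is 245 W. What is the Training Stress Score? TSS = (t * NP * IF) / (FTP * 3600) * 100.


t * NP * IF = 2128 * 238 * 0.971 = 491776.544
FTP * 3600 = 882000
TSS = (491776.544 / 882000) * 100 = 55.76

55.76 TSS


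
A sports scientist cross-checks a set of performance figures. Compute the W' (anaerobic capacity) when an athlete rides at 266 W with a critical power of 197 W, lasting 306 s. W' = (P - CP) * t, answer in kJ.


Above-CP power = 69 W
Duration = 306 s
W' = 69 * 306 = 21114 J
Convert: 21114 / 1000 = 21.114 kJ

21.114 kJ


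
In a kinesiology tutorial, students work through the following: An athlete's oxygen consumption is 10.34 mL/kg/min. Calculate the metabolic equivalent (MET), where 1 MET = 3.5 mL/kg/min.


MET = VO2 / 3.5
= 10.34 / 3.5
= 2.95 METs

2.95 METs


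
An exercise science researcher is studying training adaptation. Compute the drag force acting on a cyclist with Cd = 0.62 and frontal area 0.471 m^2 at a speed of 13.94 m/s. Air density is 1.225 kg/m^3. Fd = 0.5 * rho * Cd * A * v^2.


Step 1: v^2 = 194.3236
Step 2: Fd = 0.5 * 1.225 * 0.62 * 0.471 * 194.3236
= 34.757 N

34.757 N


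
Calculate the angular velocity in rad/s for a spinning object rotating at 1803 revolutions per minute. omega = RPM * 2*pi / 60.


omega = RPM * 2*pi / 60
= 1803 * 6.28318531 / 60
= 188.81 rad/s

188.81 rad/s


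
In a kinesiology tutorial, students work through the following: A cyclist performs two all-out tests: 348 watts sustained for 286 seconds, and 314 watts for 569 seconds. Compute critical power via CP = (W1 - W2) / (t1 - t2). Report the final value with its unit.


W1 = P1 * t1 = 348 * 286 = 99528 J
W2 = P2 * t2 = 314 * 569 = 178666 J
CP = (99528 - 178666) / (286 - 569)
= 279.64 W

279.64 W


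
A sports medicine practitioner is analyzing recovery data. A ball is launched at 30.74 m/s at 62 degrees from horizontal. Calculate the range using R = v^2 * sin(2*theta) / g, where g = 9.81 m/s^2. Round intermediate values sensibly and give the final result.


sin(2 * 62) = sin(124) = 0.829038
v^2 = 30.74^2 = 944.9476
R = 944.9476 * 0.829038 / 9.81
= 79.857 m

79.857 m


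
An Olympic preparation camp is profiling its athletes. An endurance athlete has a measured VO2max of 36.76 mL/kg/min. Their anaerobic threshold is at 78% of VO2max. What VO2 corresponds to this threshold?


Anaerobic threshold VO2 = VO2max * 78%
= 36.76 * 0.78
= 28.67 mL/kg/min

28.67 mL/kg/min


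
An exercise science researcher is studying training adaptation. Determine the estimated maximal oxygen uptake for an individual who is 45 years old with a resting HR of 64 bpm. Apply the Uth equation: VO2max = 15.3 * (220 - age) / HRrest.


HRmax = 220 - 45 = 175
VO2max = 15.3 * (175 / 64)
= 15.3 * 2.7344
= 41.84 mL/kg/min

41.84 mL/kg/min


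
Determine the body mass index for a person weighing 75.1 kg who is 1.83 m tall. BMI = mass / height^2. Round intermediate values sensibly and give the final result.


BMI = mass / height^2
= 75.1 / 1.83^2
= 75.1 / 3.3489
= 22.43 kg/m^2

22.43 kg/m^2


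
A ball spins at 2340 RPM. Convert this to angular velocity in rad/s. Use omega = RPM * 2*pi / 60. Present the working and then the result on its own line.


omega = 2340 * 2 * pi / 60
= 2340 * 6.28318531 / 60
= 14702.654 / 60
= 245.044 rad/s

245.044 rad/s


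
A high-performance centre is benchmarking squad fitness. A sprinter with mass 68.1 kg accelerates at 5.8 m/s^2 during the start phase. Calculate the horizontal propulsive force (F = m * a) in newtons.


F = m * a
= 68.1 * 5.8
= 394.98 N

394.98 N


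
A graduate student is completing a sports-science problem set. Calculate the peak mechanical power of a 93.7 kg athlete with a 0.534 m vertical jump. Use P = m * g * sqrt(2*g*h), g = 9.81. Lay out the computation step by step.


First, sqrt(2gh) = sqrt(2 * 9.81 * 0.534)
= sqrt(10.47708) = 3.236832 m/s
Power = 93.7 * 9.81 * 3.236832 = 2975.29 W

2975.29 W


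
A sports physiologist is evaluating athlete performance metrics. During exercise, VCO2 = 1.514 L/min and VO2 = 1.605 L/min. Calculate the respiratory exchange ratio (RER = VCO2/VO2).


RER = VCO2 / VO2
= 1.514 / 1.605
= 0.9433

0.9433


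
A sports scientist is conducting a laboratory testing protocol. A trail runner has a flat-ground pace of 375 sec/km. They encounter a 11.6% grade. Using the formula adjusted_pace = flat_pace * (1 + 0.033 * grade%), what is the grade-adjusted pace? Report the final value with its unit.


Grade factor = 1 + 0.033 * 11.6 = 1.3828
Adjusted = 375 * 1.3828 = 518.55 sec/km

518.55 s/km


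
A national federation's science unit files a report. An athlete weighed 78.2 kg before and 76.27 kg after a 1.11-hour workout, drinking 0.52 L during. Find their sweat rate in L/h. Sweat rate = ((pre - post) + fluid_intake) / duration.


Body mass change = 1.93 kg
Total sweat loss = 1.93 + 0.52 = 2.45 L
Rate = 2.45 / 1.11 = 2.207 L/h

2.207 L/h


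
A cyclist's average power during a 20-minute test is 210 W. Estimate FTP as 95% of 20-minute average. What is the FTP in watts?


FTP = 20-min power * 0.95
= 210 * 0.95
= 199.5 W

199.5 W


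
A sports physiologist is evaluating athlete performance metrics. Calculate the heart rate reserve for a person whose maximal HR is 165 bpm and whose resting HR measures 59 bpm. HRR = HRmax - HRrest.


HRmax = 165 bpm
HRrest = 59 bpm
HRR = 165 - 59 = 106 bpm

106 bpm


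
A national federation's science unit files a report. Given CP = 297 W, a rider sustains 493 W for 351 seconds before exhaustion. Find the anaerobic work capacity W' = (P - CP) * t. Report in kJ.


Excess power = 493 - 297 = 196 W
Work above CP = 196 * 351 = 68796 J
W' = 68.796 kJ

68.796 kJ


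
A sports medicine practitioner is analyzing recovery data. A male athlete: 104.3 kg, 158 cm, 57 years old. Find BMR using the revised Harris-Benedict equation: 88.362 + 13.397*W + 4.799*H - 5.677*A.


Intercept = 88.362
Weight contribution = 13.397 * 104.3 = 1397.3071
Height contribution = 4.799 * 158 = 758.242
Age contribution = 5.677 * 57 = 323.589
BMR = 88.362 + 1397.3071 + 758.242 - 323.589
= 1920.32 kcal/day

1920.32 kcal/day


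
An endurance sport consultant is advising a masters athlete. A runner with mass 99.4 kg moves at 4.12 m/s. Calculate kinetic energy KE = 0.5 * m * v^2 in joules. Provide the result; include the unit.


v^2 = 4.12^2 = 16.9744
KE = 0.5 * 99.4 * 16.9744
= 843.63 J

843.63 J


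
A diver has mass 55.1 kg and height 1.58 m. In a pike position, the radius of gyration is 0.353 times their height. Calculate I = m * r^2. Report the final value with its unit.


r = 0.353 * 1.58 = 0.55774 m
I = m * r^2 = 55.1 * 0.311074 = 17.14 kg*m^2

17.14 kg*m^2


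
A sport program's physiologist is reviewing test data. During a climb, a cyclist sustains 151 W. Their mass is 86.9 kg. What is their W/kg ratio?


Power-to-weight = 151 W / 86.9 kg
= 1.738 W/kg

1.738 W/kg


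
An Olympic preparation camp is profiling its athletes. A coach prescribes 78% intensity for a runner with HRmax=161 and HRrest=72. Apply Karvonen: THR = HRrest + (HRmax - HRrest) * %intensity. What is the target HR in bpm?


Heart rate reserve = 161 - 72 = 89
Intensity fraction = 78 / 100 = 0.78
THR = 72 + 89 * 0.78 = 141.42 bpm

141.42 bpm


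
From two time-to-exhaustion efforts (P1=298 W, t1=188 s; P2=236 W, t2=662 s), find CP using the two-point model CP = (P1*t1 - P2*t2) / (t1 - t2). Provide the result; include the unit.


Work in trial 1 = 56024 J
Work in trial 2 = 156232 J
Delta work = -100208 J
Delta time = -474 s
CP = -100208 / -474 = 211.41 W

211.41 W


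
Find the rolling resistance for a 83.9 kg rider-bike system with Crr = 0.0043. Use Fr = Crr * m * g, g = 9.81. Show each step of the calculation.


m * g = 83.9 * 9.81 = 823.059 N
Fr = 0.0043 * 823.059 = 3.539 N

3.539 N


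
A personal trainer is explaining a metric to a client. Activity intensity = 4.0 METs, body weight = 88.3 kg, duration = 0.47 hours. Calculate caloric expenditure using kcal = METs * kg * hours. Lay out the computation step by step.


kcal = 4.0 * 88.3 * 0.47
= 353.2 * 0.47
= 166.0 kcal

166.0 kcal


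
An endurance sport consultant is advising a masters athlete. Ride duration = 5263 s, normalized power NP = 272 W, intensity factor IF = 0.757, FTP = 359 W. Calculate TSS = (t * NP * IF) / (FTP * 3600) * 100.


Numerator = 5263 * 272 * 0.757 = 1083672.752
Denominator = 359 * 3600 = 1292400
TSS = 1083672.752 / 1292400 * 100
= 83.85

83.85 TSS


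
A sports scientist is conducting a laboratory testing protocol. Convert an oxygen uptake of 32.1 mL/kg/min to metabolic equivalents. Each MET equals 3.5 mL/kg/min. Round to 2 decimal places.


One MET = 3.5 mL/kg/min
Number of METs = 32.1 / 3.5
= 9.17 METs

9.17 METs


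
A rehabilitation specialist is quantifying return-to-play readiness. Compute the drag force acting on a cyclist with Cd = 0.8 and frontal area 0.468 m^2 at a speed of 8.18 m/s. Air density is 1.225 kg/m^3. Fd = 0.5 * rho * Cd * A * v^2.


Step 1: v^2 = 66.9124
Step 2: Fd = 0.5 * 1.225 * 0.8 * 0.468 * 66.9124
= 15.344 N

15.344 N


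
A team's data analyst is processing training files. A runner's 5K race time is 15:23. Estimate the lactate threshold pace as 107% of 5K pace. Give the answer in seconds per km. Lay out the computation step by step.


Total race time = 15*60 + 23 = 923 seconds
5K pace = 923 / 5 = 184.6 sec/km
LT pace = 184.6 * 1.07 = 197.52 sec/km

197.52 s/km


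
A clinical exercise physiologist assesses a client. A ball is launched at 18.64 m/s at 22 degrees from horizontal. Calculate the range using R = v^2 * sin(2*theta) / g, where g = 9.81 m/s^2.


sin(2 * 22) = sin(44) = 0.694658
v^2 = 18.64^2 = 347.4496
R = 347.4496 * 0.694658 / 9.81
= 24.603 m

24.603 m


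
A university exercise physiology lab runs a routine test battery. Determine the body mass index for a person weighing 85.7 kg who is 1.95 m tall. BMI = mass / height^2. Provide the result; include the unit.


BMI = mass / height^2
= 85.7 / 1.95^2
= 85.7 / 3.8025
= 22.54 kg/m^2

22.54 kg/m^2


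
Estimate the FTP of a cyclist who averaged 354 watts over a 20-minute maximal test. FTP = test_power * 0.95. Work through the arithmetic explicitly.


FTP = 354 * 0.95 = 336.3 W

336.3 W


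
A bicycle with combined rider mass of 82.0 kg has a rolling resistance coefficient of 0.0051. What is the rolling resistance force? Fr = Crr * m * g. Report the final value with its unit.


Fr = 0.0051 * 82.0 * 9.81
= 0.4182 * 9.81
= 4.103 N

4.103 N


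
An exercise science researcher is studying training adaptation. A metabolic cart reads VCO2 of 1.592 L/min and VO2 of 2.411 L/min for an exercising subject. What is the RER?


RER = VCO2 / VO2 = 1.592 / 2.411 = 0.6603

0.6603


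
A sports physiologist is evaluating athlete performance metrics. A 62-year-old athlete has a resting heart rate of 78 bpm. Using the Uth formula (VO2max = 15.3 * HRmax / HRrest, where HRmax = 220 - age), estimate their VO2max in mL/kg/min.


HRmax = 220 - 62 = 158 bpm
Ratio = HRmax / HRrest = 158 / 78 = 2.0256
VO2max = 15.3 * 2.0256 = 30.99 mL/kg/min

30.99 mL/kg/min


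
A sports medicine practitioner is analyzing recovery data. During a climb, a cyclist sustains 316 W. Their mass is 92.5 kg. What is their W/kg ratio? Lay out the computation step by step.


Power-to-weight = 316 W / 92.5 kg
= 3.416 W/kg

3.416 W/kg


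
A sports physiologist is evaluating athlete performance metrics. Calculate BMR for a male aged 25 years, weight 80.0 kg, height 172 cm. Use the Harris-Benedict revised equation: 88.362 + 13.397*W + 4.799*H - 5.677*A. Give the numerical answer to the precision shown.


Substituting values:
W term = 13.397 * 80.0 = 1071.76
H term = 4.799 * 172 = 825.428
A term = 5.677 * 25 = 141.925
BMR = 1843.63 kcal/day

1843.63 kcal/day


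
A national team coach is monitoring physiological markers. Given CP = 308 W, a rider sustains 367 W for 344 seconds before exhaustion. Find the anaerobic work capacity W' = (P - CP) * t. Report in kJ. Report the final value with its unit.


Excess power = 367 - 308 = 59 W
Work above CP = 59 * 344 = 20296 J
W' = 20.296 kJ

20.296 kJ


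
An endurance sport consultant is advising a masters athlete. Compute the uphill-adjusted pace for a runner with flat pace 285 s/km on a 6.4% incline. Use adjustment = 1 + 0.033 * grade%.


Adjustment factor = 1 + 0.033 * 6.4 = 1.2112
Grade-adjusted pace = 285 * 1.2112 = 345.19 s/km

345.19 s/km


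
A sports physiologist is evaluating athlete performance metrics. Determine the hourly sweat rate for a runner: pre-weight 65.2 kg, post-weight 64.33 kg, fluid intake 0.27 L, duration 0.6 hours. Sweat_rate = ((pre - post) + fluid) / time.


Mass lost = 65.2 - 64.33 = 0.87 kg
Add fluid consumed: 0.87 + 0.27 = 1.14 L total sweat
Sweat rate = 1.14 / 0.6 = 1.9 L/h

1.9 L/h


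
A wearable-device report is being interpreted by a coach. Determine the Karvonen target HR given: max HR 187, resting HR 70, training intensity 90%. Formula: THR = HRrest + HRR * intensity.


HRR = HRmax - HRrest = 187 - 70 = 117
THR = 70 + 117 * 0.9
= 175.3 bpm

175.3 bpm


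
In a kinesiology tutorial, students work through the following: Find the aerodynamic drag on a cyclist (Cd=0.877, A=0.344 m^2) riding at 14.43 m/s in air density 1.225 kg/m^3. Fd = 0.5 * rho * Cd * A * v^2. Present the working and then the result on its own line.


Fd = 0.5 * 1.225 * 0.877 * 0.344 * 14.43^2
= 0.5 * 1.225 * 0.877 * 0.344 * 208.2249
= 38.477 N

38.477 N


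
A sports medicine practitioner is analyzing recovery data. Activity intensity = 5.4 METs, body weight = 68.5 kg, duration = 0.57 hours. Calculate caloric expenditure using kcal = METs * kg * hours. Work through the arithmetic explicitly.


kcal = 5.4 * 68.5 * 0.57
= 369.9 * 0.57
= 210.84 kcal

210.84 kcal


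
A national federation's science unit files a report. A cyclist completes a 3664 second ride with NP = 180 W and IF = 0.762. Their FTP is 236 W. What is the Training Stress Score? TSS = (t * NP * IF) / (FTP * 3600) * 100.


t * NP * IF = 3664 * 180 * 0.762 = 502554.24
FTP * 3600 = 849600
TSS = (502554.24 / 849600) * 100 = 59.15

59.15 TSS


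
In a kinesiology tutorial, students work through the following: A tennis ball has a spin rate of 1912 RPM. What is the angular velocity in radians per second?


Convert RPM to rad/s: multiply by 2*pi and divide by 60
omega = 1912 * 2 * pi / 60
= 200.224 rad/s

200.224 rad/s


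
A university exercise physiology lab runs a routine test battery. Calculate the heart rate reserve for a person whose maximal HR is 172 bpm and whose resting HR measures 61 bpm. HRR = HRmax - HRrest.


HRmax = 172 bpm
HRrest = 61 bpm
HRR = 172 - 61 = 111 bpm

111 bpm


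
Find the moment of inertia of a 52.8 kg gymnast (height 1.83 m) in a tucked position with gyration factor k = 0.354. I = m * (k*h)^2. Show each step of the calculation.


Radius of gyration = 0.354 * 1.83 = 0.64782 m
I = 52.8 * 0.64782^2
= 52.8 * 0.419671
= 22.159 kg*m^2

22.159 kg*m^2


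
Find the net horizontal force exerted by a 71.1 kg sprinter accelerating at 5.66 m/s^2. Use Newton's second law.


Newton's second law: F = m * a
F = 71.1 * 5.66 = 402.43 N

402.43 N


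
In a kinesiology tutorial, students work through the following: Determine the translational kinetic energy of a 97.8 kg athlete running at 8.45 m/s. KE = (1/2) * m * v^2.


KE = 0.5 * m * v^2
= 0.5 * 97.8 * 8.45^2
= 0.5 * 97.8 * 71.4025
= 3491.58 J

3491.58 J


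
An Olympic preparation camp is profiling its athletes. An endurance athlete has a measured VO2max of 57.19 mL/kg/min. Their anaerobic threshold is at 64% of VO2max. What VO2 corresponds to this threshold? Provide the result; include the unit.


Anaerobic threshold VO2 = VO2max * 64%
= 57.19 * 0.64
= 36.6 mL/kg/min

36.6 mL/kg/min


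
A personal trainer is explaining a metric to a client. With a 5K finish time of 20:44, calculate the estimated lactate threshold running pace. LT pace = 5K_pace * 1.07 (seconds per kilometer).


Race duration = 1244 s for 5 km
Average pace = 1244 / 5 = 248.8 s/km
LT pace = 248.8 * 1.07
= 266.22 s/km

266.22 s/km


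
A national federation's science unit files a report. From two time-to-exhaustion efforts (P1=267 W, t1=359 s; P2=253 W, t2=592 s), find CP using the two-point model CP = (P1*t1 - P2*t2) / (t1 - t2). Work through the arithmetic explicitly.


Work in trial 1 = 95853 J
Work in trial 2 = 149776 J
Delta work = -53923 J
Delta time = -233 s
CP = -53923 / -233 = 231.43 W

231.43 W


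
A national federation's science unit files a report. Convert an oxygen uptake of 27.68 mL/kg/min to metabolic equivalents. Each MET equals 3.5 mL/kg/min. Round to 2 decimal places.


One MET = 3.5 mL/kg/min
Number of METs = 27.68 / 3.5
= 7.91 METs

7.91 METs


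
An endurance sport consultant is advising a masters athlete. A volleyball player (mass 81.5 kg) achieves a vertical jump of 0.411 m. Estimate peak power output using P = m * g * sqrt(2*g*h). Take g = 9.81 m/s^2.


2 * g * h = 2 * 9.81 * 0.411 = 8.06382
sqrt(8.06382) = 2.839687 m/s
P = 81.5 * 9.81 * 2.839687 = 2270.37 W

2270.37 W


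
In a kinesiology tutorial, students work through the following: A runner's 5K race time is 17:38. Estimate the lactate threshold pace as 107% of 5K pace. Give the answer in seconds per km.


Total race time = 17*60 + 38 = 1058 seconds
5K pace = 1058 / 5 = 211.6 sec/km
LT pace = 211.6 * 1.07 = 226.41 sec/km

226.41 s/km


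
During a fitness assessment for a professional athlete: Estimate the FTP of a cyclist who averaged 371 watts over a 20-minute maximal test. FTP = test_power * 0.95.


FTP = 371 * 0.95 = 352.45 W

352.45 W


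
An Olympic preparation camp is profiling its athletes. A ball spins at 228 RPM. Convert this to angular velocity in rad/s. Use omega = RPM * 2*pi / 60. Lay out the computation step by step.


omega = 228 * 2 * pi / 60
= 228 * 6.28318531 / 60
= 1432.566 / 60
= 23.876 rad/s

23.876 rad/s
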